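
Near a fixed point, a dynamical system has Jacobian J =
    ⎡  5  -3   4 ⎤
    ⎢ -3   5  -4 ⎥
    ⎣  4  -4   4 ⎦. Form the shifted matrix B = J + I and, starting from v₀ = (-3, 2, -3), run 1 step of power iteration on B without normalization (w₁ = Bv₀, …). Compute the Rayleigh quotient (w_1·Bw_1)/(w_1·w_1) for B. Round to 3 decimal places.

B = J + I has rows (6, -3, 4); (-3, 6, -4); (4, -4, 5)
w1 = Bv₀ = (6·(-3) + (-3)·2 + 4·(-3); (-3)·(-3) + 6·2 + (-4)·(-3); 4·(-3) + (-4)·2 + 5·(-3)) = (-36, 33, -35)
Bw1 = (-455, 446, -451)
w1·Bw1 = 46883; w1·w1 = 3610; μ ≈ 46883/3610 = 12.987

12.987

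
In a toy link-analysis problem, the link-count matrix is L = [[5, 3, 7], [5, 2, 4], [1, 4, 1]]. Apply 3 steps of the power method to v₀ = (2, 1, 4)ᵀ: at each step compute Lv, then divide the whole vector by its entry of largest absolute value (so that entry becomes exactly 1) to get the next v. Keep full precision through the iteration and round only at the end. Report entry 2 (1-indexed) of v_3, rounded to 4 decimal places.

0.7942

Lv0 = (41.00000, 28.00000, 10.00000); divide by 41.00000 → v1 = (1.00000, 0.68293, 0.24390)
Lv1 = (8.75610, 7.34146, 3.97561); divide by 8.75610 → v2 = (1.00000, 0.83844, 0.45404)
Lv2 = (10.69359, 8.49304, 4.80780); divide by 10.69359 → v3 = (1.00000, 0.79422, 0.44960)
Requested entry of v3: 3049/3839 = 0.7942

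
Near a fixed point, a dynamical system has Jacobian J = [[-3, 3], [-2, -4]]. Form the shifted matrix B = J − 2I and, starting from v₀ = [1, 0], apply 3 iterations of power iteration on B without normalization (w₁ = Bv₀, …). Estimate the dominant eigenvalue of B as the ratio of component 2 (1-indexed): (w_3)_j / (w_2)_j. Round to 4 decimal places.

-7.7273

B = J − 2I has rows (-5, 3); (-2, -6)
w1 = Bv₀ = (-5, -2)
w2 = Bw1 = (19, 22)
w3 = Bw2 = (-29, -170)
Ratio: -170/22 = -7.7273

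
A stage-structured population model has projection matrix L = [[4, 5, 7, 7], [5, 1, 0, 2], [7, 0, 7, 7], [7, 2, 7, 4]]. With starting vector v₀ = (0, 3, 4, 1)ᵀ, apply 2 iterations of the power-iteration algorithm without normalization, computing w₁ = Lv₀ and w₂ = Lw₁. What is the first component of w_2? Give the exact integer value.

736

w1 = Lv₀ = (4·0 + 5·3 + 7·4 + 7·1; 5·0 + 1·3 + 0·4 + 2·1; 7·0 + 0·3 + 7·4 + 7·1; 7·0 + 2·3 + 7·4 + 4·1) = (50, 5, 35, 38)
w2 = Lw1 = (4·50 + 5·5 + 7·35 + 7·38; 5·50 + 1·5 + 0·35 + 2·38; 7·50 + 0·5 + 7·35 + 7·38; 7·50 + 2·5 + 7·35 + 4·38) = (736, 331, 861, 757)
The requested component of w2 is 736.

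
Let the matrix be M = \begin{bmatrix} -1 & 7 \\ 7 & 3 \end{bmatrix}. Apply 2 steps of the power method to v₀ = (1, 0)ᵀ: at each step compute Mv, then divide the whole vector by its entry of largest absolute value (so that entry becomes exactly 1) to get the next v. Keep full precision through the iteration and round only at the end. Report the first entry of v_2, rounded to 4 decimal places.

Mv0 = (-1.00000, 7.00000); divide by 7.00000 → v1 = (-0.14286, 1.00000)
Mv1 = (7.14286, 2.00000); divide by 7.14286 → v2 = (1.00000, 0.28000)
Requested entry of v2: 50/50 = 1.0000

1.0000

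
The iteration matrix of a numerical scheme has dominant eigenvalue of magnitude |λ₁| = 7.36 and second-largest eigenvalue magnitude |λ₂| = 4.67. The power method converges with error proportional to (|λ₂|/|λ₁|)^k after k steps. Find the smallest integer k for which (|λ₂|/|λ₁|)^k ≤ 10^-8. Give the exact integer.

41

|λ₂/λ₁| = 4.67/7.36 = 0.63451
Need k ≥ ln(10^-8) / ln(0.63451) = -18.4207 / -0.4549 ≈ 40.494
Smallest integer k satisfying the bound: 41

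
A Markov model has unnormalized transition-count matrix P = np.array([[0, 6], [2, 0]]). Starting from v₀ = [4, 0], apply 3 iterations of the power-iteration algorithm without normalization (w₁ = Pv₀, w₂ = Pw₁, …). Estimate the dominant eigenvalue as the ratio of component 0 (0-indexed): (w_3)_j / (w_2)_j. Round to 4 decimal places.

w1 = Pv₀ = (0·4 + 6·0; 2·4 + 0·0) = (0, 8)
w2 = Pw1 = (0·0 + 6·8; 2·0 + 0·8) = (48, 0)
w3 = Pw2 = (0, 96)
Ratio at component: 0 / 48 = 0.0000

0.0000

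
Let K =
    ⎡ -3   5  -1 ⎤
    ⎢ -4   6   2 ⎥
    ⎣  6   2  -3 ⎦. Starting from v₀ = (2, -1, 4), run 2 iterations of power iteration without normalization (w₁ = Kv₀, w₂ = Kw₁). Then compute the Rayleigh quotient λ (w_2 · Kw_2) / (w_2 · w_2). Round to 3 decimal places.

w1 = Kv₀ = (-15, -6, -2)
w2 = Kw1 = (17, 20, -96)
Kw2 = (145, -140, 430)
w2·Kw2 = 17·145 + 20·(-140) + (-96)·430 = -41615; w2·w2 = 17·17 + 20·20 + (-96)·(-96) = 9905
λ ≈ -41615/9905 = -4.201

-4.201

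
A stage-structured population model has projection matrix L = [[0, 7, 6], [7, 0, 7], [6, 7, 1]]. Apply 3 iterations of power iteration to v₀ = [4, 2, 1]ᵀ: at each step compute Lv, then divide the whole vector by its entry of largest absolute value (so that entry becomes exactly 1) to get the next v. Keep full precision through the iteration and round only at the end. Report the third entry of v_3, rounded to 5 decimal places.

0.99806

Lv0 = (20.000000, 35.000000, 39.000000); divide by 39.000000 → v1 = (0.512821, 0.897436, 1.000000)
Lv1 = (12.282051, 10.589744, 10.358974); divide by 12.282051 → v2 = (1.000000, 0.862213, 0.843424)
Lv2 = (11.096033, 12.903967, 12.878914); divide by 12.903967 → v3 = (0.859893, 1.000000, 0.998059)
Requested entry of v3: 6169/6181 = 0.99806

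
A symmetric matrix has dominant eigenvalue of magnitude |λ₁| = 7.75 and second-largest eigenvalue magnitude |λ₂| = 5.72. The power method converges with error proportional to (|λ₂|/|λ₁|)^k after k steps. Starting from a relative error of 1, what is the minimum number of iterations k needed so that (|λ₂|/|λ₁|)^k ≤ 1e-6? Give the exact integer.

46

|λ₂/λ₁| = 5.72/7.75 = 0.73806
Need k ≥ ln(1e-6) / ln(0.73806) = -13.8155 / -0.3037 ≈ 45.487
Smallest integer k satisfying the bound: 46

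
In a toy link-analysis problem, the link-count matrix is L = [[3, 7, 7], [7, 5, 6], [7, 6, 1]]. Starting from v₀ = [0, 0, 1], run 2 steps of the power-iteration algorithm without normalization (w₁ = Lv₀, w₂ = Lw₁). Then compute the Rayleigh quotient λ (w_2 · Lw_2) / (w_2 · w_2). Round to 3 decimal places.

w1 = Lv₀ = (3·0 + 7·0 + 7·1; 7·0 + 5·0 + 6·1; 7·0 + 6·0 + 1·1) = (7, 6, 1)
w2 = Lw1 = (3·7 + 7·6 + 7·1; 7·7 + 5·6 + 6·1; 7·7 + 6·6 + 1·1) = (70, 85, 86)
Lw2 = (1407, 1431, 1086)
w2·Lw2 = 70·1407 + 85·1431 + 86·1086 = 313521; w2·w2 = 70·70 + 85·85 + 86·86 = 19521
λ ≈ 313521/19521 = 16.061

16.061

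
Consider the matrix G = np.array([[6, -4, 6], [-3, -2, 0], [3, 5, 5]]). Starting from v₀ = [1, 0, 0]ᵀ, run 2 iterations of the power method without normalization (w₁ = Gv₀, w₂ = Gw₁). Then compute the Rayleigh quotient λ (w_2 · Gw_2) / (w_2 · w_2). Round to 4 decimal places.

8.8358

w1 = Gv₀ = (6·1 + (-4)·0 + 6·0; (-3)·1 + (-2)·0 + 0·0; 3·1 + 5·0 + 5·0) = (6, -3, 3)
w2 = Gw1 = (6·6 + (-4)·(-3) + 6·3; (-3)·6 + (-2)·(-3) + 0·3; 3·6 + 5·(-3) + 5·3) = (66, -12, 18)
Gw2 = (552, -174, 228)
w2·Gw2 = 66·552 + (-12)·(-174) + 18·228 = 42624; w2·w2 = 66·66 + (-12)·(-12) + 18·18 = 4824
λ ≈ 42624/4824 = 8.8358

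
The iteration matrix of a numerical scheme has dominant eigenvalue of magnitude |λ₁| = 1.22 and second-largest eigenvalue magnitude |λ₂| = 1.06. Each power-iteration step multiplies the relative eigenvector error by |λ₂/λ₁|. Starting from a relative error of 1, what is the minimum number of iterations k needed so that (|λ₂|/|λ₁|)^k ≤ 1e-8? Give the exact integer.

|λ₂/λ₁| = 1.06/1.22 = 0.86885
Need k ≥ ln(1e-8) / ln(0.86885) = -18.4207 / -0.1406 ≈ 131.032
Smallest integer k satisfying the bound: 132

132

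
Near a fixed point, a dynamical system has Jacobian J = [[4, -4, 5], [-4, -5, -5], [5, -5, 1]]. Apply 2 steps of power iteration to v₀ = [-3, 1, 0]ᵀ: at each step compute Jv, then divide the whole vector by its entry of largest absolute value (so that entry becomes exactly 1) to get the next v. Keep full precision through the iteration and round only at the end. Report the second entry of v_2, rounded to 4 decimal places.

-0.6719

Jv0 = (-16.00000, 7.00000, -20.00000); divide by -20.00000 → v1 = (0.80000, -0.35000, 1.00000)
Jv1 = (9.60000, -6.45000, 6.75000); divide by 9.60000 → v2 = (1.00000, -0.67188, 0.70313)
Requested entry of v2: 129/-192 = -0.6719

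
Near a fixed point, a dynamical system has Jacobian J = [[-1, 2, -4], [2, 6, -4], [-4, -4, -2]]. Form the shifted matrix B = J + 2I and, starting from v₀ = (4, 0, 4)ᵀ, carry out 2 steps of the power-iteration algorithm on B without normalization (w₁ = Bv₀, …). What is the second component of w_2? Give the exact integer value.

B = J + 2I has rows (1, 2, -4); (2, 8, -4); (-4, -4, 0)
w1 = Bv₀ = (-12, -8, -16)
w2 = Bw1 = (36, -24, 80)
Requested component of w2: -24

-24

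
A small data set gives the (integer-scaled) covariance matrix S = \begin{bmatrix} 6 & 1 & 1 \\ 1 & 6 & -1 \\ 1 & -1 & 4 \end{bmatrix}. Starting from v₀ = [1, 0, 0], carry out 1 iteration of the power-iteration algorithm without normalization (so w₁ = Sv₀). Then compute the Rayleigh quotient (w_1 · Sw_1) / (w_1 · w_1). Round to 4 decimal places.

λ ≈ 6.5263

w1 = Sv₀ = (6·1 + 1·0 + 1·0; 1·1 + 6·0 + (-1)·0; 1·1 + (-1)·0 + 4·0) = (6, 1, 1)
Sw1 = (38, 11, 9)
w1·Sw1 = 6·38 + 1·11 + 1·9 = 248; w1·w1 = 6·6 + 1·1 + 1·1 = 38
λ ≈ 248/38 = 6.5263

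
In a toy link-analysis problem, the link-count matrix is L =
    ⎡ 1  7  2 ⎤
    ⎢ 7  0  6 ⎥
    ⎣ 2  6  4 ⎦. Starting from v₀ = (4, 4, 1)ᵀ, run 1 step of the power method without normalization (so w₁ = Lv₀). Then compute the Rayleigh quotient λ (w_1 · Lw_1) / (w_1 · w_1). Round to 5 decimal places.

11.67073

w1 = Lv₀ = (1·4 + 7·4 + 2·1; 7·4 + 0·4 + 6·1; 2·4 + 6·4 + 4·1) = (34, 34, 36)
Lw1 = (344, 454, 416)
w1·Lw1 = 34·344 + 34·454 + 36·416 = 42108; w1·w1 = 34·34 + 34·34 + 36·36 = 3608
λ ≈ 42108/3608 = 11.67073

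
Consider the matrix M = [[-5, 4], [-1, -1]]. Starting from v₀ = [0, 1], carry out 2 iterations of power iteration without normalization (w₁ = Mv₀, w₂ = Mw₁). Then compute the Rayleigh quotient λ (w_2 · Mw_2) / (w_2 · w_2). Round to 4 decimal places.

λ ≈ -4.5692

w1 = Mv₀ = (4, -1)
w2 = Mw1 = (-24, -3)
Mw2 = (108, 27)
w2·Mw2 = (-24)·108 + (-3)·27 = -2673; w2·w2 = (-24)·(-24) + (-3)·(-3) = 585
λ ≈ -2673/585 = -4.5692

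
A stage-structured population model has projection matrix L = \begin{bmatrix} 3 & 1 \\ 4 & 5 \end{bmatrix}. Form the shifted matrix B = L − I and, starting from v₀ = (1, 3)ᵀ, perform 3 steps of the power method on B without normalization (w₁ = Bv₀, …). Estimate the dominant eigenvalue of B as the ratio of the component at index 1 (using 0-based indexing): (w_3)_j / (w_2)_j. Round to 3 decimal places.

μ ≈ 5.238

B = L − I has rows (2, 1); (4, 4)
w1 = Bv₀ = (2·1 + 1·3; 4·1 + 4·3) = (5, 16)
w2 = Bw1 = (2·5 + 1·16; 4·5 + 4·16) = (26, 84)
w3 = Bw2 = (136, 440)
Ratio: 440/84 = 5.238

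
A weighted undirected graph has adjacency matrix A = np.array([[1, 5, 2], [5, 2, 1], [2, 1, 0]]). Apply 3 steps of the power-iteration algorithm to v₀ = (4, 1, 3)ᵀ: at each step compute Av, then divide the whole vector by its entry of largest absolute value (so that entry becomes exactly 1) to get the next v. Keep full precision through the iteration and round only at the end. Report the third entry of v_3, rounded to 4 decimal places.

Av0 = (15.00000, 25.00000, 9.00000); divide by 25.00000 → v1 = (0.60000, 1.00000, 0.36000)
Av1 = (6.32000, 5.36000, 2.20000); divide by 6.32000 → v2 = (1.00000, 0.84810, 0.34810)
Av2 = (5.93671, 7.04430, 2.84810); divide by 7.04430 → v3 = (0.84277, 1.00000, 0.40431)
Requested entry of v3: 450/1113 = 0.4043

0.4043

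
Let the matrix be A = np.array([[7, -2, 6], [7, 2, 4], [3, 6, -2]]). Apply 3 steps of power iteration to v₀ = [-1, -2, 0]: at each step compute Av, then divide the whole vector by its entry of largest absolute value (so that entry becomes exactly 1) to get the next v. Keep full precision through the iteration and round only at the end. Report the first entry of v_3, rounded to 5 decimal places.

Av0 = (-3.000000, -11.000000, -15.000000); divide by -15.000000 → v1 = (0.200000, 0.733333, 1.000000)
Av1 = (5.933333, 6.866667, 3.000000); divide by 6.866667 → v2 = (0.864078, 1.000000, 0.436893)
Av2 = (6.669903, 9.796117, 7.718447); divide by 9.796117 → v3 = (0.680872, 1.000000, 0.787909)
Requested entry of v3: -687/-1009 = 0.68087

0.68087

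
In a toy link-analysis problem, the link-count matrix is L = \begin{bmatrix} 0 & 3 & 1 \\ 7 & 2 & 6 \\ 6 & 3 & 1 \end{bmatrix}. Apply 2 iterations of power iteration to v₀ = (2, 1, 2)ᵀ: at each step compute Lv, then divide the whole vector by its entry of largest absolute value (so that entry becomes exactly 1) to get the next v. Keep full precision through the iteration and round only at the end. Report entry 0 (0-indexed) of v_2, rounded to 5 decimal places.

0.52332

Lv0 = (5.000000, 28.000000, 17.000000); divide by 28.000000 → v1 = (0.178571, 1.000000, 0.607143)
Lv1 = (3.607143, 6.892857, 4.678571); divide by 6.892857 → v2 = (0.523316, 1.000000, 0.678756)
Requested entry of v2: 101/193 = 0.52332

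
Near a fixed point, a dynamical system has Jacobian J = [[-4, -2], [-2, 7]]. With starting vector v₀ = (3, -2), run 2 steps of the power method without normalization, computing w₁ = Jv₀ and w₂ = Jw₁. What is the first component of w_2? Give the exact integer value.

72

w1 = Jv₀ = ((-4)·3 + (-2)·(-2); (-2)·3 + 7·(-2)) = (-8, -20)
w2 = Jw1 = ((-4)·(-8) + (-2)·(-20); (-2)·(-8) + 7·(-20)) = (72, -124)
The requested component of w2 is 72.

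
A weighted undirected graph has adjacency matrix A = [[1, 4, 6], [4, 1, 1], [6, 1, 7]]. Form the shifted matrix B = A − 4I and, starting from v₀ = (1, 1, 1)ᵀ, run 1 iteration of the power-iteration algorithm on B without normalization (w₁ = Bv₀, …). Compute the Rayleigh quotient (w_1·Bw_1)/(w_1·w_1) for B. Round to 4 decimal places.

B = A − 4I has rows (-3, 4, 6); (4, -3, 1); (6, 1, 3)
w1 = Bv₀ = ((-3)·1 + 4·1 + 6·1; 4·1 + (-3)·1 + 1·1; 6·1 + 1·1 + 3·1) = (7, 2, 10)
Bw1 = (47, 32, 74)
w1·Bw1 = 1133; w1·w1 = 153; μ ≈ 1133/153 = 7.4052

7.4052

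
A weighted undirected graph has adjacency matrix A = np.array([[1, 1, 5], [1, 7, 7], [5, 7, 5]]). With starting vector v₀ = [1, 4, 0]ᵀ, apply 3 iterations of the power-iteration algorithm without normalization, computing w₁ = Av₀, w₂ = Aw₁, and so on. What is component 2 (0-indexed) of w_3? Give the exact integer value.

w1 = Av₀ = (1·1 + 1·4 + 5·0; 1·1 + 7·4 + 7·0; 5·1 + 7·4 + 5·0) = (5, 29, 33)
w2 = Aw1 = (1·5 + 1·29 + 5·33; 1·5 + 7·29 + 7·33; 5·5 + 7·29 + 5·33) = (199, 439, 393)
w3 = Aw2 = (2603, 6023, 6033)
The requested component of w3 is 6033.

6033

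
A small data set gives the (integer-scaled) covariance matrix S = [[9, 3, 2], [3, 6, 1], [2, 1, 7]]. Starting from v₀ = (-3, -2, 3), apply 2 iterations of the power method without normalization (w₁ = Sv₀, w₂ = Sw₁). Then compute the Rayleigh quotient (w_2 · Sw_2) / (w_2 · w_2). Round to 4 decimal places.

λ ≈ 10.5771

w1 = Sv₀ = (-27, -18, 13)
w2 = Sw1 = (-271, -176, 19)
Sw2 = (-2929, -1850, -585)
w2·Sw2 = (-271)·(-2929) + (-176)·(-1850) + 19·(-585) = 1108244; w2·w2 = (-271)·(-271) + (-176)·(-176) + 19·19 = 104778
λ ≈ 1108244/104778 = 10.5771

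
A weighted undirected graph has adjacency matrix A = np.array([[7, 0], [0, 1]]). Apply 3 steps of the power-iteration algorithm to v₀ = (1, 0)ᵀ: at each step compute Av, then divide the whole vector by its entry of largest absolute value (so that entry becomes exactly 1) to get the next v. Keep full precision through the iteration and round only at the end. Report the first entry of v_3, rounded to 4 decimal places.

1.0000

Av0 = (7.00000, 0.00000); divide by 7.00000 → v1 = (1.00000, 0.00000)
Av1 = (7.00000, 0.00000); divide by 7.00000 → v2 = (1.00000, 0.00000)
Av2 = (7.00000, 0.00000); divide by 7.00000 → v3 = (1.00000, 0.00000)
Requested entry of v3: 343/343 = 1.0000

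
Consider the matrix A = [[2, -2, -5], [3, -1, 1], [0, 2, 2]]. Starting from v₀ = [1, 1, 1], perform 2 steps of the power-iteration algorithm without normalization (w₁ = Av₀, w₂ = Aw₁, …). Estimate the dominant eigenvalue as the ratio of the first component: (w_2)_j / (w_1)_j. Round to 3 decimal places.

λ ≈ 7.200

w1 = Av₀ = (-5, 3, 4)
w2 = Aw1 = (-36, -14, 14)
Ratio at component: -36 / -5 = 7.200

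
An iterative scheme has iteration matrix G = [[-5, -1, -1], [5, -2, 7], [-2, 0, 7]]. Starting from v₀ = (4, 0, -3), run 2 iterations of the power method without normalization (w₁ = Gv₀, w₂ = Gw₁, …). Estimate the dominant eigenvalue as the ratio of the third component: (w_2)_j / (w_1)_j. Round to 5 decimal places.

5.82759

w1 = Gv₀ = (-17, -1, -29)
w2 = Gw1 = (115, -286, -169)
Ratio at component: -169 / -29 = 5.82759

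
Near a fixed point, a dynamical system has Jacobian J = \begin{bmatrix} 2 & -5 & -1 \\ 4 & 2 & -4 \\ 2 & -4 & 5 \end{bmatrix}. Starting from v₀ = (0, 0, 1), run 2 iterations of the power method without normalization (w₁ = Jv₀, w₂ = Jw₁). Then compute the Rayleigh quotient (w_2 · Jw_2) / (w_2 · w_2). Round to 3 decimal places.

w1 = Jv₀ = (2·0 + (-5)·0 + (-1)·1; 4·0 + 2·0 + (-4)·1; 2·0 + (-4)·0 + 5·1) = (-1, -4, 5)
w2 = Jw1 = (2·(-1) + (-5)·(-4) + (-1)·5; 4·(-1) + 2·(-4) + (-4)·5; 2·(-1) + (-4)·(-4) + 5·5) = (13, -32, 39)
Jw2 = (147, -168, 349)
w2·Jw2 = 13·147 + (-32)·(-168) + 39·349 = 20898; w2·w2 = 13·13 + (-32)·(-32) + 39·39 = 2714
λ ≈ 20898/2714 = 7.700

λ ≈ 7.700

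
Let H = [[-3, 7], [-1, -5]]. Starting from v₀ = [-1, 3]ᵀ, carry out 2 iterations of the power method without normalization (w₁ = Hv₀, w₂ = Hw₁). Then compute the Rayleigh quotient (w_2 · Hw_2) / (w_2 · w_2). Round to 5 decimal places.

w1 = Hv₀ = (24, -14)
w2 = Hw1 = (-170, 46)
Hw2 = (832, -60)
w2·Hw2 = (-170)·832 + 46·(-60) = -144200; w2·w2 = (-170)·(-170) + 46·46 = 31016
λ ≈ -144200/31016 = -4.64921

λ ≈ -4.64921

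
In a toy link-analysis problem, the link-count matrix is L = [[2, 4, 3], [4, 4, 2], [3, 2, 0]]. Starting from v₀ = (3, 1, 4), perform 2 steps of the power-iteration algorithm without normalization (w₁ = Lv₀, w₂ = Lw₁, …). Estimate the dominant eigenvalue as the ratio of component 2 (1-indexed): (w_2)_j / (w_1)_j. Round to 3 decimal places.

8.583

w1 = Lv₀ = (22, 24, 11)
w2 = Lw1 = (173, 206, 114)
Ratio at component: 206 / 24 = 8.583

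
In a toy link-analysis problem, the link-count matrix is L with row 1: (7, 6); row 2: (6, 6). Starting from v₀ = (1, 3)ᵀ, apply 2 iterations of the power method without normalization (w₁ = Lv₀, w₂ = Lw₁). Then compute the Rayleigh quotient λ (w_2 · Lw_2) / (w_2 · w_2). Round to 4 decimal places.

w1 = Lv₀ = (25, 24)
w2 = Lw1 = (319, 294)
Lw2 = (3997, 3678)
w2·Lw2 = 319·3997 + 294·3678 = 2356375; w2·w2 = 319·319 + 294·294 = 188197
λ ≈ 2356375/188197 = 12.5208

12.5208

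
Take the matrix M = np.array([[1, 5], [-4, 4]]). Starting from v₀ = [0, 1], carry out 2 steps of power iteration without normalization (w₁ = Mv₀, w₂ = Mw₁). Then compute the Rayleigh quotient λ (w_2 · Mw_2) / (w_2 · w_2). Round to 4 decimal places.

w1 = Mv₀ = (1·0 + 5·1; (-4)·0 + 4·1) = (5, 4)
w2 = Mw1 = (1·5 + 5·4; (-4)·5 + 4·4) = (25, -4)
Mw2 = (5, -116)
w2·Mw2 = 25·5 + (-4)·(-116) = 589; w2·w2 = 25·25 + (-4)·(-4) = 641
λ ≈ 589/641 = 0.9189

λ ≈ 0.9189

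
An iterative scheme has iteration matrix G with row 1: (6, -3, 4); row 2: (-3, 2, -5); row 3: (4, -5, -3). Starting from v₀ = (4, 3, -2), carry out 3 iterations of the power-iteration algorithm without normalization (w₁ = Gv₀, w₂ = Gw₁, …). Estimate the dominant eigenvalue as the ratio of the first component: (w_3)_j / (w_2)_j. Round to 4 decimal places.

w1 = Gv₀ = (6·4 + (-3)·3 + 4·(-2); (-3)·4 + 2·3 + (-5)·(-2); 4·4 + (-5)·3 + (-3)·(-2)) = (7, 4, 7)
w2 = Gw1 = (6·7 + (-3)·4 + 4·7; (-3)·7 + 2·4 + (-5)·7; 4·7 + (-5)·4 + (-3)·7) = (58, -48, -13)
w3 = Gw2 = (440, -205, 511)
Ratio at component: 440 / 58 = 7.5862

λ ≈ 7.5862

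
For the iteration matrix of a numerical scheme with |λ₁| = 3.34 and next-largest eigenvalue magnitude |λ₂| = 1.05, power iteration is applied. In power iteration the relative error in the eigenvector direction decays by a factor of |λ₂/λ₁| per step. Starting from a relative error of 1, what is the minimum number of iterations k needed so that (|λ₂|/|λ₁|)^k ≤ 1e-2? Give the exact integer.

4

|λ₂/λ₁| = 1.05/3.34 = 0.31437
Need k ≥ ln(1e-2) / ln(0.31437) = -4.6052 / -1.1572 ≈ 3.980
Smallest integer k satisfying the bound: 4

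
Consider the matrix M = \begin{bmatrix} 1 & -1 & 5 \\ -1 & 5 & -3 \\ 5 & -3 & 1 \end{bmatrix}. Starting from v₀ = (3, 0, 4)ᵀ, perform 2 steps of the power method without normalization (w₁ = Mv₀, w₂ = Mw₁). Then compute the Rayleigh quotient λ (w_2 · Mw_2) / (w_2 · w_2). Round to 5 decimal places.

8.34689

w1 = Mv₀ = (23, -15, 19)
w2 = Mw1 = (133, -155, 179)
Mw2 = (1183, -1445, 1309)
w2·Mw2 = 133·1183 + (-155)·(-1445) + 179·1309 = 615625; w2·w2 = 133·133 + (-155)·(-155) + 179·179 = 73755
λ ≈ 615625/73755 = 8.34689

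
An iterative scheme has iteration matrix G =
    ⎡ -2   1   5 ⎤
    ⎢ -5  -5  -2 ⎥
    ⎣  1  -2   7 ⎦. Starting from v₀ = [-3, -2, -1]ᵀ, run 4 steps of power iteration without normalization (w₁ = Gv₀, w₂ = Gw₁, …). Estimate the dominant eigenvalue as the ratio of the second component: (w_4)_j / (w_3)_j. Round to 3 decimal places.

-0.066

w1 = Gv₀ = ((-2)·(-3) + 1·(-2) + 5·(-1); (-5)·(-3) + (-5)·(-2) + (-2)·(-1); 1·(-3) + (-2)·(-2) + 7·(-1)) = (-1, 27, -6)
w2 = Gw1 = ((-2)·(-1) + 1·27 + 5·(-6); (-5)·(-1) + (-5)·27 + (-2)·(-6); 1·(-1) + (-2)·27 + 7·(-6)) = (-1, -118, -97)
w3 = Gw2 = (-601, 789, -444)
w4 = Gw3 = (-229, -52, -5287)
Ratio at component: -52 / 789 = -0.066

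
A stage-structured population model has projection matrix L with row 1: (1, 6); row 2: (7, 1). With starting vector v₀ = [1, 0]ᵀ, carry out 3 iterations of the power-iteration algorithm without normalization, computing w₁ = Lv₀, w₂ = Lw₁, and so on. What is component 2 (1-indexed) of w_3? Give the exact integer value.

w1 = Lv₀ = (1, 7)
w2 = Lw1 = (43, 14)
w3 = Lw2 = (127, 315)
The requested component of w3 is 315.

315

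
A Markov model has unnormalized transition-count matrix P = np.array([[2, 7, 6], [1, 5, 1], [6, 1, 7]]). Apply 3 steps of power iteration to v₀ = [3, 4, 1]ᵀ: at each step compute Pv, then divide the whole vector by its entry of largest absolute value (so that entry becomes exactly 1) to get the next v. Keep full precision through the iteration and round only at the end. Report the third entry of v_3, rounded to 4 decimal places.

Pv0 = (40.00000, 24.00000, 29.00000); divide by 40.00000 → v1 = (1.00000, 0.60000, 0.72500)
Pv1 = (10.55000, 4.72500, 11.67500); divide by 11.67500 → v2 = (0.90364, 0.40471, 1.00000)
Pv2 = (10.64026, 3.92719, 12.82655); divide by 12.82655 → v3 = (0.82955, 0.30618, 1.00000)
Requested entry of v3: 5990/5990 = 1.0000

1.0000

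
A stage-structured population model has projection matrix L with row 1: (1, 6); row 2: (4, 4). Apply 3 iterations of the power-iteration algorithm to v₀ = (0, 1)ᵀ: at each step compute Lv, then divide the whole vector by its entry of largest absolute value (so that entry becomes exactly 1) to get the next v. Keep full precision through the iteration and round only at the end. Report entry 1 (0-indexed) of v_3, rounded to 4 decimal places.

1.0000

Lv0 = (6.00000, 4.00000); divide by 6.00000 → v1 = (1.00000, 0.66667)
Lv1 = (5.00000, 6.66667); divide by 6.66667 → v2 = (0.75000, 1.00000)
Lv2 = (6.75000, 7.00000); divide by 7.00000 → v3 = (0.96429, 1.00000)
Requested entry of v3: 280/280 = 1.0000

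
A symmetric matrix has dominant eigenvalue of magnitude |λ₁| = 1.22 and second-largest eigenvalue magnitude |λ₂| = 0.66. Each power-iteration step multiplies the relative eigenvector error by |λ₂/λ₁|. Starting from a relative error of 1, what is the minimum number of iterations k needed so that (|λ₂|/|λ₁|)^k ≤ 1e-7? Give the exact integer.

27

|λ₂/λ₁| = 0.66/1.22 = 0.54098
Need k ≥ ln(1e-7) / ln(0.54098) = -16.1181 / -0.6144 ≈ 26.235
Smallest integer k satisfying the bound: 27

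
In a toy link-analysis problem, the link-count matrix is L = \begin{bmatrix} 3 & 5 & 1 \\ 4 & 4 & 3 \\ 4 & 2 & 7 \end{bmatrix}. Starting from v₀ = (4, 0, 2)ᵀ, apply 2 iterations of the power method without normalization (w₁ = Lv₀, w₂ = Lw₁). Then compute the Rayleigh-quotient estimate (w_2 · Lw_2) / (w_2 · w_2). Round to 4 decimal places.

w1 = Lv₀ = (3·4 + 5·0 + 1·2; 4·4 + 4·0 + 3·2; 4·4 + 2·0 + 7·2) = (14, 22, 30)
w2 = Lw1 = (3·14 + 5·22 + 1·30; 4·14 + 4·22 + 3·30; 4·14 + 2·22 + 7·30) = (182, 234, 310)
Lw2 = (2026, 2594, 3366)
w2·Lw2 = 182·2026 + 234·2594 + 310·3366 = 2019188; w2·w2 = 182·182 + 234·234 + 310·310 = 183980
λ ≈ 2019188/183980 = 10.9750

λ ≈ 10.9750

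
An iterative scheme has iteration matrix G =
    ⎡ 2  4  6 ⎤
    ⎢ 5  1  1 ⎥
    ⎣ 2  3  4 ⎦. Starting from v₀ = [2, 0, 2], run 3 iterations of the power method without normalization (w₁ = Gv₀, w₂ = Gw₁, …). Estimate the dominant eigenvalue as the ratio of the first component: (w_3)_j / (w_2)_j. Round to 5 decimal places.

9.31579

w1 = Gv₀ = (2·2 + 4·0 + 6·2; 5·2 + 1·0 + 1·2; 2·2 + 3·0 + 4·2) = (16, 12, 12)
w2 = Gw1 = (2·16 + 4·12 + 6·12; 5·16 + 1·12 + 1·12; 2·16 + 3·12 + 4·12) = (152, 104, 116)
w3 = Gw2 = (1416, 980, 1080)
Ratio at component: 1416 / 152 = 9.31579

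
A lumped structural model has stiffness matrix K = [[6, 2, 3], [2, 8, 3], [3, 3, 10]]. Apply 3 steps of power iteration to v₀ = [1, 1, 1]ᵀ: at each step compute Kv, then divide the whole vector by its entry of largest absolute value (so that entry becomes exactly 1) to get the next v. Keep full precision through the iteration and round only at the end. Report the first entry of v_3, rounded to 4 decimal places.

Kv0 = (11.00000, 13.00000, 16.00000); divide by 16.00000 → v1 = (0.68750, 0.81250, 1.00000)
Kv1 = (8.75000, 10.87500, 14.50000); divide by 14.50000 → v2 = (0.60345, 0.75000, 1.00000)
Kv2 = (8.12069, 10.20690, 14.06034); divide by 14.06034 → v3 = (0.57756, 0.72594, 1.00000)
Requested entry of v3: 1884/3262 = 0.5776

0.5776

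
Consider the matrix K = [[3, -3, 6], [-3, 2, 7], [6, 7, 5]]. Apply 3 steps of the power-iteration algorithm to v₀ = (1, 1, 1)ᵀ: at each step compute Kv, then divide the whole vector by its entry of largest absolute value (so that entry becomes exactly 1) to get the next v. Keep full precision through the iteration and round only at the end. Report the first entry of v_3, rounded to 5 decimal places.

Kv0 = (6.000000, 6.000000, 18.000000); divide by 18.000000 → v1 = (0.333333, 0.333333, 1.000000)
Kv1 = (6.000000, 6.666667, 9.333333); divide by 9.333333 → v2 = (0.642857, 0.714286, 1.000000)
Kv2 = (5.785714, 6.500000, 13.857143); divide by 13.857143 → v3 = (0.417526, 0.469072, 1.000000)
Requested entry of v3: 972/2328 = 0.41753

0.41753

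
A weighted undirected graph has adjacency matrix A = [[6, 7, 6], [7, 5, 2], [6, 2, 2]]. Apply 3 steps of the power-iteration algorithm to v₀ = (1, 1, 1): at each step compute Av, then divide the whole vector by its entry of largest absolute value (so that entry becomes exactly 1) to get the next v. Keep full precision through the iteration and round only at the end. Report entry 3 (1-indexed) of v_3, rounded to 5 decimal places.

Av0 = (19.000000, 14.000000, 10.000000); divide by 19.000000 → v1 = (1.000000, 0.736842, 0.526316)
Av1 = (14.315789, 11.736842, 8.526316); divide by 14.315789 → v2 = (1.000000, 0.819853, 0.595588)
Av2 = (15.312500, 12.290441, 8.830882); divide by 15.312500 → v3 = (1.000000, 0.802641, 0.576711)
Requested entry of v3: 2402/4165 = 0.57671

0.57671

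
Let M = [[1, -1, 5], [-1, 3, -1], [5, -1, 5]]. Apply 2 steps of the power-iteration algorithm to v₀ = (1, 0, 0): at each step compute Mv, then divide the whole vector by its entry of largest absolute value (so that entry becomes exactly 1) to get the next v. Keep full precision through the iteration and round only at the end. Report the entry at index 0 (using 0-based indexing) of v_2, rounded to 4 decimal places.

Mv0 = (1.00000, -1.00000, 5.00000); divide by 5.00000 → v1 = (0.20000, -0.20000, 1.00000)
Mv1 = (5.40000, -1.80000, 6.20000); divide by 6.20000 → v2 = (0.87097, -0.29032, 1.00000)
Requested entry of v2: 27/31 = 0.8710

0.8710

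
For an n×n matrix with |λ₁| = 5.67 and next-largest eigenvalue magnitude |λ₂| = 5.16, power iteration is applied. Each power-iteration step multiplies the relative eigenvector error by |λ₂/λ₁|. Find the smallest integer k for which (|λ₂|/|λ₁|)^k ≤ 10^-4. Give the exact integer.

98

|λ₂/λ₁| = 5.16/5.67 = 0.91005
Need k ≥ ln(10^-4) / ln(0.91005) = -9.2103 / -0.0943 ≈ 97.720
Smallest integer k satisfying the bound: 98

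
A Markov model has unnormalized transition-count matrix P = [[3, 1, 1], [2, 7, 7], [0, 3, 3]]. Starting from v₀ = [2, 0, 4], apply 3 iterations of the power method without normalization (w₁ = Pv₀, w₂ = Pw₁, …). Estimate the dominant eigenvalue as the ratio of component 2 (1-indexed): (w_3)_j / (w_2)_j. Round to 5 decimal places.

w1 = Pv₀ = (3·2 + 1·0 + 1·4; 2·2 + 7·0 + 7·4; 0·2 + 3·0 + 3·4) = (10, 32, 12)
w2 = Pw1 = (3·10 + 1·32 + 1·12; 2·10 + 7·32 + 7·12; 0·10 + 3·32 + 3·12) = (74, 328, 132)
w3 = Pw2 = (682, 3368, 1380)
Ratio at component: 3368 / 328 = 10.26829

10.26829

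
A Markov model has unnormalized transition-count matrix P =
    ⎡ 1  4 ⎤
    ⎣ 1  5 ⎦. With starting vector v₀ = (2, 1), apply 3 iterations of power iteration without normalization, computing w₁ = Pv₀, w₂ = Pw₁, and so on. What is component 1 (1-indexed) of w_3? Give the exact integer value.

w1 = Pv₀ = (1·2 + 4·1; 1·2 + 5·1) = (6, 7)
w2 = Pw1 = (1·6 + 4·7; 1·6 + 5·7) = (34, 41)
w3 = Pw2 = (198, 239)
The requested component of w3 is 198.

198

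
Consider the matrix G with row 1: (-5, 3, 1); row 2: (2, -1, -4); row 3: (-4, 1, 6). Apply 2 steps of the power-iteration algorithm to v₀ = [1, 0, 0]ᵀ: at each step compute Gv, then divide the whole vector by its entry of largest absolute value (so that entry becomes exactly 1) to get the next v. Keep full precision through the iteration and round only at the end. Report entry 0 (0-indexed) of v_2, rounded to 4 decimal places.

Gv0 = (-5.00000, 2.00000, -4.00000); divide by -5.00000 → v1 = (1.00000, -0.40000, 0.80000)
Gv1 = (-5.40000, -0.80000, 0.40000); divide by -5.40000 → v2 = (1.00000, 0.14815, -0.07407)
Requested entry of v2: 27/27 = 1.0000

1.0000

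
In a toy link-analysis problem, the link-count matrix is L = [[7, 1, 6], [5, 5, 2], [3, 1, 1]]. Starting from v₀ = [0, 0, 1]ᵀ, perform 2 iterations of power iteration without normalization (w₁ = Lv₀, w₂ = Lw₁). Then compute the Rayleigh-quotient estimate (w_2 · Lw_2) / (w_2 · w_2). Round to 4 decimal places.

w1 = Lv₀ = (7·0 + 1·0 + 6·1; 5·0 + 5·0 + 2·1; 3·0 + 1·0 + 1·1) = (6, 2, 1)
w2 = Lw1 = (7·6 + 1·2 + 6·1; 5·6 + 5·2 + 2·1; 3·6 + 1·2 + 1·1) = (50, 42, 21)
Lw2 = (518, 502, 213)
w2·Lw2 = 50·518 + 42·502 + 21·213 = 51457; w2·w2 = 50·50 + 42·42 + 21·21 = 4705
λ ≈ 51457/4705 = 10.9367

10.9367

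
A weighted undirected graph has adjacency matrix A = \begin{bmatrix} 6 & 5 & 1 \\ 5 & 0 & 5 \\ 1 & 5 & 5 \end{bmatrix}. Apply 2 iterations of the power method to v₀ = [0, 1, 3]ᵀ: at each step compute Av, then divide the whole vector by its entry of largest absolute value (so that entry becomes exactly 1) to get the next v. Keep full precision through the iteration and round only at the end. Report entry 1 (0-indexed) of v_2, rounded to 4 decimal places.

0.7650

Av0 = (8.00000, 15.00000, 20.00000); divide by 20.00000 → v1 = (0.40000, 0.75000, 1.00000)
Av1 = (7.15000, 7.00000, 9.15000); divide by 9.15000 → v2 = (0.78142, 0.76503, 1.00000)
Requested entry of v2: 140/183 = 0.7650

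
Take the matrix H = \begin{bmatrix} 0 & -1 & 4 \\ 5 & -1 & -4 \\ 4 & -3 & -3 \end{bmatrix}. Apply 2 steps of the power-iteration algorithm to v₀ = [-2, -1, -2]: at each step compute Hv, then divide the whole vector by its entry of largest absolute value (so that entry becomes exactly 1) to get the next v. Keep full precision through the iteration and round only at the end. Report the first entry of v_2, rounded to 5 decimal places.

Hv0 = (-7.000000, -1.000000, 1.000000); divide by -7.000000 → v1 = (1.000000, 0.142857, -0.142857)
Hv1 = (-0.714286, 5.428571, 4.000000); divide by 5.428571 → v2 = (-0.131579, 1.000000, 0.736842)
Requested entry of v2: 5/-38 = -0.13158

-0.13158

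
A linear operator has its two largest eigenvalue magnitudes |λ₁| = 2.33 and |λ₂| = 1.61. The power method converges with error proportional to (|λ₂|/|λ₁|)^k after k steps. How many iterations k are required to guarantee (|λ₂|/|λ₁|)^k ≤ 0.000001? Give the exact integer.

38

|λ₂/λ₁| = 1.61/2.33 = 0.69099
Need k ≥ ln(0.000001) / ln(0.69099) = -13.8155 / -0.3696 ≈ 37.376
Smallest integer k satisfying the bound: 38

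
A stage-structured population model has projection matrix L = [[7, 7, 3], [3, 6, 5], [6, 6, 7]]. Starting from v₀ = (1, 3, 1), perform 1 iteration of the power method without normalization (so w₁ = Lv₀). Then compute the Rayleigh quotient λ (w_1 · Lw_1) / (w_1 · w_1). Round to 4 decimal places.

λ ≈ 16.5839

w1 = Lv₀ = (31, 26, 31)
Lw1 = (492, 404, 559)
w1·Lw1 = 31·492 + 26·404 + 31·559 = 43085; w1·w1 = 31·31 + 26·26 + 31·31 = 2598
λ ≈ 43085/2598 = 16.5839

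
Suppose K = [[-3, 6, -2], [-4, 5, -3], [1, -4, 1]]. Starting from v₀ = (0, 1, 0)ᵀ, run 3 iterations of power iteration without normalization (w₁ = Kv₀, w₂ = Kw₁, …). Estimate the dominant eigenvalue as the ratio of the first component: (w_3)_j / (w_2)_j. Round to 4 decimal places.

2.7000

w1 = Kv₀ = ((-3)·0 + 6·1 + (-2)·0; (-4)·0 + 5·1 + (-3)·0; 1·0 + (-4)·1 + 1·0) = (6, 5, -4)
w2 = Kw1 = ((-3)·6 + 6·5 + (-2)·(-4); (-4)·6 + 5·5 + (-3)·(-4); 1·6 + (-4)·5 + 1·(-4)) = (20, 13, -18)
w3 = Kw2 = (54, 39, -50)
Ratio at component: 54 / 20 = 2.7000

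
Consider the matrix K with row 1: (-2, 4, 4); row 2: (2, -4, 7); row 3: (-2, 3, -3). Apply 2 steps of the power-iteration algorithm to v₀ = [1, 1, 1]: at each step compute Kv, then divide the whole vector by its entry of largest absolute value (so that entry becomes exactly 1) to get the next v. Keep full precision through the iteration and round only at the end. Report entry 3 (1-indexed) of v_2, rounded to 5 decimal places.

Kv0 = (6.000000, 5.000000, -2.000000); divide by 6.000000 → v1 = (1.000000, 0.833333, -0.333333)
Kv1 = (0.000000, -3.666667, 1.500000); divide by -3.666667 → v2 = (0.000000, 1.000000, -0.409091)
Requested entry of v2: 9/-22 = -0.40909

-0.40909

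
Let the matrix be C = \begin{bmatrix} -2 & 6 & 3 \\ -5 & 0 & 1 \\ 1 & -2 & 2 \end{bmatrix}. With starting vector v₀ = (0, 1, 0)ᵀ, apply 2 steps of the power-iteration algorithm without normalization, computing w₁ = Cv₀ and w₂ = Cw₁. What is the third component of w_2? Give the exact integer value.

w1 = Cv₀ = ((-2)·0 + 6·1 + 3·0; (-5)·0 + 0·1 + 1·0; 1·0 + (-2)·1 + 2·0) = (6, 0, -2)
w2 = Cw1 = ((-2)·6 + 6·0 + 3·(-2); (-5)·6 + 0·0 + 1·(-2); 1·6 + (-2)·0 + 2·(-2)) = (-18, -32, 2)
The requested component of w2 is 2.

2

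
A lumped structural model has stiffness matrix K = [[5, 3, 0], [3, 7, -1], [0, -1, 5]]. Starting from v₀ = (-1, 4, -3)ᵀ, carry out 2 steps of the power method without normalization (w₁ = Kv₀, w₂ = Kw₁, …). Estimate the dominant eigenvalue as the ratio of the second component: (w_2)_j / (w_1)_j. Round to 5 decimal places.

w1 = Kv₀ = (7, 28, -19)
w2 = Kw1 = (119, 236, -123)
Ratio at component: 236 / 28 = 8.42857

8.42857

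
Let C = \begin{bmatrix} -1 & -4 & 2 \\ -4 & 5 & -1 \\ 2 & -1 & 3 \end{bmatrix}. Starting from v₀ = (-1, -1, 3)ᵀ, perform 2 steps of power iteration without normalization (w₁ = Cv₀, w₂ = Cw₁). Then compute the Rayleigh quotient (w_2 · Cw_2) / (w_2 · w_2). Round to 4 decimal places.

λ ≈ 6.9508

w1 = Cv₀ = ((-1)·(-1) + (-4)·(-1) + 2·3; (-4)·(-1) + 5·(-1) + (-1)·3; 2·(-1) + (-1)·(-1) + 3·3) = (11, -4, 8)
w2 = Cw1 = ((-1)·11 + (-4)·(-4) + 2·8; (-4)·11 + 5·(-4) + (-1)·8; 2·11 + (-1)·(-4) + 3·8) = (21, -72, 50)
Cw2 = (367, -494, 264)
w2·Cw2 = 21·367 + (-72)·(-494) + 50·264 = 56475; w2·w2 = 21·21 + (-72)·(-72) + 50·50 = 8125
λ ≈ 56475/8125 = 6.9508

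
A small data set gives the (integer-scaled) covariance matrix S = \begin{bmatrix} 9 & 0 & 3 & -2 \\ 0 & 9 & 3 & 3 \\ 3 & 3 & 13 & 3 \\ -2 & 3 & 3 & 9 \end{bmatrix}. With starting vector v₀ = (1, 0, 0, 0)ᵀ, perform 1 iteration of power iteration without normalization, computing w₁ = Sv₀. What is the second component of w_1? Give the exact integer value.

w1 = Sv₀ = (9·1 + 0·0 + 3·0 + (-2)·0; 0·1 + 9·0 + 3·0 + 3·0; 3·1 + 3·0 + 13·0 + 3·0; (-2)·1 + 3·0 + 3·0 + 9·0) = (9, 0, 3, -2)
The requested component of w1 is 0.

0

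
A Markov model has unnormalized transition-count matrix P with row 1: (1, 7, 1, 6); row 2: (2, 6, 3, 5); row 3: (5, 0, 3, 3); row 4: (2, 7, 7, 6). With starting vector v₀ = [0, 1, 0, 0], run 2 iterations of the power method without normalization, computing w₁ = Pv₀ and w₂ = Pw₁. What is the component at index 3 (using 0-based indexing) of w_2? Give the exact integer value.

w1 = Pv₀ = (1·0 + 7·1 + 1·0 + 6·0; 2·0 + 6·1 + 3·0 + 5·0; 5·0 + 0·1 + 3·0 + 3·0; 2·0 + 7·1 + 7·0 + 6·0) = (7, 6, 0, 7)
w2 = Pw1 = (1·7 + 7·6 + 1·0 + 6·7; 2·7 + 6·6 + 3·0 + 5·7; 5·7 + 0·6 + 3·0 + 3·7; 2·7 + 7·6 + 7·0 + 6·7) = (91, 85, 56, 98)
The requested component of w2 is 98.

98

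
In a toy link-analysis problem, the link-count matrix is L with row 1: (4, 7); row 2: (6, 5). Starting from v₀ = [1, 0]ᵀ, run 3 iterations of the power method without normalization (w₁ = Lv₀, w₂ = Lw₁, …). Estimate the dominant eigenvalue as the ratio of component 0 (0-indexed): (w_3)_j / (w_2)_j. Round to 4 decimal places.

λ ≈ 10.5172

w1 = Lv₀ = (4, 6)
w2 = Lw1 = (58, 54)
w3 = Lw2 = (610, 618)
Ratio at component: 610 / 58 = 10.5172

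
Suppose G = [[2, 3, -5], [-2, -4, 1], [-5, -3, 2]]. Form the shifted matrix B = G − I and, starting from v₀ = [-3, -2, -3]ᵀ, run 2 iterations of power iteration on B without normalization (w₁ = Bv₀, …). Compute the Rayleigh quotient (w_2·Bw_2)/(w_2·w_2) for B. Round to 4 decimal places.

B = G − I has rows (1, 3, -5); (-2, -5, 1); (-5, -3, 1)
w1 = Bv₀ = (6, 13, 18)
w2 = Bw1 = (-45, -59, -51)
Bw2 = (33, 334, 351)
w2·Bw2 = -39092; w2·w2 = 8107; μ ≈ -39092/8107 = -4.8220

-4.8220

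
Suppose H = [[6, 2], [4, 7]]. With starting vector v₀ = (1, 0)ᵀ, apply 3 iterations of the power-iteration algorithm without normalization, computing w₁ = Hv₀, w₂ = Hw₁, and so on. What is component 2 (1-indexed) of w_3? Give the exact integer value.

w1 = Hv₀ = (6·1 + 2·0; 4·1 + 7·0) = (6, 4)
w2 = Hw1 = (6·6 + 2·4; 4·6 + 7·4) = (44, 52)
w3 = Hw2 = (368, 540)
The requested component of w3 is 540.

540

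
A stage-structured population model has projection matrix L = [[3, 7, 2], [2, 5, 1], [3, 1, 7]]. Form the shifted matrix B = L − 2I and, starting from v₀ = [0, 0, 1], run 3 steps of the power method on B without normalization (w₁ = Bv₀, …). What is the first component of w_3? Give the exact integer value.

B = L − 2I has rows (1, 7, 2); (2, 3, 1); (3, 1, 5)
w1 = Bv₀ = (1·0 + 7·0 + 2·1; 2·0 + 3·0 + 1·1; 3·0 + 1·0 + 5·1) = (2, 1, 5)
w2 = Bw1 = (1·2 + 7·1 + 2·5; 2·2 + 3·1 + 1·5; 3·2 + 1·1 + 5·5) = (19, 12, 32)
w3 = Bw2 = (167, 106, 229)
Requested component of w3: 167

167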